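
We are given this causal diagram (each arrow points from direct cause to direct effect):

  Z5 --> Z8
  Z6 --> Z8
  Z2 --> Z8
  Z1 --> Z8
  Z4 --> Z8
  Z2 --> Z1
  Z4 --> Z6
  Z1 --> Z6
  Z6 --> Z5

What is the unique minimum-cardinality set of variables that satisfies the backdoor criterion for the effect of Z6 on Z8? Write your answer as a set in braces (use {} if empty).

{Z1, Z4}

Variables eligible for adjustment (non-descendants of Z6, excluding Z6 and Z8): {Z1, Z2, Z4}.
Backdoor paths from Z6 to Z8:
  P1: Z6 <- Z1 <- Z2 -> Z8
  P2: Z6 <- Z1 -> Z8
  P3: Z6 <- Z4 -> Z8
The empty set is not sufficient: P1 (Z6 <- Z1 <- Z2 -> Z8) has no collider blocking it and no conditioned non-collider, so it is open.
Try {Z1, Z4}:
  P1: blocked at chain node Z1 ∈ conditioning set.
  P2: blocked at fork node Z1 ∈ conditioning set.
  P3: blocked at fork node Z4 ∈ conditioning set.
{Z1, Z4} contains no descendant of Z6 and blocks every backdoor path.
Every element of {Z1, Z4} is needed (dropping Z1 leaves P1 open; dropping Z4 leaves P3 open), so no proper subset is valid.
Among all size-2 subsets of the eligible variables, only {Z1, Z4} blocks every backdoor path, so it is the unique smallest valid adjustment set.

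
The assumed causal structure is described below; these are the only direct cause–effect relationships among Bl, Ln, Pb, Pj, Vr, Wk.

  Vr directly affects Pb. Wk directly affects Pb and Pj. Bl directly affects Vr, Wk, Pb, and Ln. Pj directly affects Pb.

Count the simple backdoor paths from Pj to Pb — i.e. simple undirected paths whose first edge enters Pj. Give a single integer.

3

A backdoor path from Pj to Pb is any simple undirected path whose first edge points into Pj (i.e. leaves Pj via a parent).
Parents of Pj: {Wk}.
Enumerating:
  P1: Pj <- Wk <- Bl -> Vr -> Pb
  P2: Pj <- Wk <- Bl -> Pb
  P3: Pj <- Wk -> Pb
That exhausts the simple backdoor paths. Count: 3.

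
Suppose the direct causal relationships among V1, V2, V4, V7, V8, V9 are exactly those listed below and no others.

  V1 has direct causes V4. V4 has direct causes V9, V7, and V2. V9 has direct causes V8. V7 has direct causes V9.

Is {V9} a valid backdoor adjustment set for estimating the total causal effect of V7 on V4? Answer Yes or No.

Yes

Backdoor paths from V7 to V4 (paths whose first edge points into V7):
  P1: V7 <- V9 -> V4
Condition 1 (no descendant of V7 in the set): holds — descendants of V7 are {V1, V4}; none are in {V9}.
Condition 2 (every backdoor path blocked by {V9}):
  P1: blocked at fork node V9 ∈ conditioning set.
{V9} satisfies the backdoor criterion.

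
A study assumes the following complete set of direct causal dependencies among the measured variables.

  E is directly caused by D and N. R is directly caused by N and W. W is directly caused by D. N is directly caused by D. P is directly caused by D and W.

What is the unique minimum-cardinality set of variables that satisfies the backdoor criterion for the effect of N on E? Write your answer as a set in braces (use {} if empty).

Variables eligible for adjustment (non-descendants of N, excluding N and E): {D, P, W}.
Backdoor paths from N to E:
  P1: N <- D -> E
The empty set is not sufficient: P1 (N <- D -> E) has no collider blocking it and no conditioned non-collider, so it is open.
Try {D}:
  P1: blocked at fork node D ∈ conditioning set.
{D} contains no descendant of N and blocks every backdoor path.
No other singleton works — e.g. {W} leaves P1 open — so {D} is the unique smallest valid adjustment set.

{D}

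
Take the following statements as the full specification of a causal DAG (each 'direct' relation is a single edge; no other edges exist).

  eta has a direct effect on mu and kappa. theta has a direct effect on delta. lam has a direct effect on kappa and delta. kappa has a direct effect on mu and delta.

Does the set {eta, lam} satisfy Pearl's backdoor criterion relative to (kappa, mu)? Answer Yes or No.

Backdoor paths from kappa to mu (paths whose first edge points into kappa):
  P1: kappa <- eta -> mu
Condition 1 (no descendant of kappa in the set): holds — descendants of kappa are {delta, mu}; none are in {eta, lam}.
Condition 2 (every backdoor path blocked by {eta, lam}):
  P1: blocked at fork node eta ∈ conditioning set.
{eta, lam} satisfies the backdoor criterion.

Yes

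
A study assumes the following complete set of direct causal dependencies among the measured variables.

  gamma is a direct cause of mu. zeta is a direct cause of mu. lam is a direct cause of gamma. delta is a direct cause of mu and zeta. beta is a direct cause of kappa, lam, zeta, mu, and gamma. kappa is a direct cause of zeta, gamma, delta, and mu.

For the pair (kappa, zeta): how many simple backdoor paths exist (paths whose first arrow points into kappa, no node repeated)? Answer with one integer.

7

A backdoor path from kappa to zeta is any simple undirected path whose first edge points into kappa (i.e. leaves kappa via a parent).
Parents of kappa: {beta}.
Enumerating:
  P1: kappa <- beta -> lam -> gamma -> mu <- delta -> zeta
  P2: kappa <- beta -> lam -> gamma -> mu <- zeta
  P3: kappa <- beta -> zeta
  P4: kappa <- beta -> gamma -> mu <- delta -> zeta
  P5: kappa <- beta -> gamma -> mu <- zeta
  P6: kappa <- beta -> mu <- delta -> zeta
  P7: kappa <- beta -> mu <- zeta
That exhausts the simple backdoor paths. Count: 7.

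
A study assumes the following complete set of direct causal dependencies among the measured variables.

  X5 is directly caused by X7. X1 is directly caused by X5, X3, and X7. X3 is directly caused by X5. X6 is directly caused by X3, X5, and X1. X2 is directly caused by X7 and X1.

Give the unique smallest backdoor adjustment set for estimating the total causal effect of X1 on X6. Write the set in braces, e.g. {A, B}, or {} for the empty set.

Variables eligible for adjustment (non-descendants of X1, excluding X1 and X6): {X3, X5, X7}.
Backdoor paths from X1 to X6:
  P1: X1 <- X7 -> X5 -> X3 -> X6
  P2: X1 <- X7 -> X5 -> X6
  P3: X1 <- X5 -> X3 -> X6
  P4: X1 <- X5 -> X6
  P5: X1 <- X3 <- X5 -> X6
  P6: X1 <- X3 -> X6
The empty set is not sufficient: P1 (X1 <- X7 -> X5 -> X3 -> X6) has no collider blocking it and no conditioned non-collider, so it is open.
Try {X3, X5}:
  P1: blocked at chain node X5 ∈ conditioning set.
  P2: blocked at chain node X5 ∈ conditioning set.
  P3: blocked at fork node X5 ∈ conditioning set.
  P4: blocked at fork node X5 ∈ conditioning set.
  P5: blocked at chain node X3 ∈ conditioning set.
  P6: blocked at fork node X3 ∈ conditioning set.
{X3, X5} contains no descendant of X1 and blocks every backdoor path.
Every element of {X3, X5} is needed (dropping X3 leaves P6 open; dropping X5 leaves P2 open), so no proper subset is valid.
Among all size-2 subsets of the eligible variables, only {X3, X5} blocks every backdoor path, so it is the unique smallest valid adjustment set.

{X3, X5}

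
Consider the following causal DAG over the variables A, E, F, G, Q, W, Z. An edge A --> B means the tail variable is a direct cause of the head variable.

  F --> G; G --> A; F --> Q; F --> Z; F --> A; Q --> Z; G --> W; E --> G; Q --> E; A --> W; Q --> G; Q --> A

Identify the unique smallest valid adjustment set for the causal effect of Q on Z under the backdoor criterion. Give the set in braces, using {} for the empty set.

{F}

Variables eligible for adjustment (non-descendants of Q, excluding Q and Z): {F}.
Backdoor paths from Q to Z:
  P1: Q <- F -> Z
The empty set is not sufficient: P1 (Q <- F -> Z) has no collider blocking it and no conditioned non-collider, so it is open.
Try {F}:
  P1: blocked at fork node F ∈ conditioning set.
{F} contains no descendant of Q and blocks every backdoor path.
{F} is the unique smallest valid adjustment set.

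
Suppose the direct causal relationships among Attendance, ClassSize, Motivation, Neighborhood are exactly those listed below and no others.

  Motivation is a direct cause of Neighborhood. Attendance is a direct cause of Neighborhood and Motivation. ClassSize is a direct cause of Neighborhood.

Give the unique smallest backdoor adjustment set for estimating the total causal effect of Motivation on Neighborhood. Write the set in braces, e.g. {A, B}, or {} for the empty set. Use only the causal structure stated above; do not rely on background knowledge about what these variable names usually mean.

{Attendance}

Variables eligible for adjustment (non-descendants of Motivation, excluding Motivation and Neighborhood): {Attendance, ClassSize}.
Backdoor paths from Motivation to Neighborhood:
  P1: Motivation <- Attendance -> Neighborhood
The empty set is not sufficient: P1 (Motivation <- Attendance -> Neighborhood) has no collider blocking it and no conditioned non-collider, so it is open.
Try {Attendance}:
  P1: blocked at fork node Attendance ∈ conditioning set.
{Attendance} contains no descendant of Motivation and blocks every backdoor path.
No other singleton works — e.g. {ClassSize} leaves P1 open — so {Attendance} is the unique smallest valid adjustment set.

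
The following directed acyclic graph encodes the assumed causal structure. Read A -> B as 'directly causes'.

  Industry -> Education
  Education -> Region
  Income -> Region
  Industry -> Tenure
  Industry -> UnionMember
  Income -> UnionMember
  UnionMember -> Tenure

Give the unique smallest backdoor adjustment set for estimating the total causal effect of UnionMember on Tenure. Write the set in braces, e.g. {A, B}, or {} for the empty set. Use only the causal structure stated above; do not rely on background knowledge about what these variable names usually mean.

{Industry}

Variables eligible for adjustment (non-descendants of UnionMember, excluding UnionMember and Tenure): {Education, Income, Industry, Region}.
Backdoor paths from UnionMember to Tenure:
  P1: UnionMember <- Income -> Region <- Education <- Industry -> Tenure
  P2: UnionMember <- Industry -> Tenure
The empty set is not sufficient: P2 (UnionMember <- Industry -> Tenure) has no collider blocking it and no conditioned non-collider, so it is open.
Try {Industry}:
  P1: blocked at collider Region (neither it nor any descendant is in the conditioning set).
  P2: blocked at fork node Industry ∈ conditioning set.
{Industry} contains no descendant of UnionMember and blocks every backdoor path.
No other singleton works — e.g. {Income} leaves P2 open — so {Industry} is the unique smallest valid adjustment set.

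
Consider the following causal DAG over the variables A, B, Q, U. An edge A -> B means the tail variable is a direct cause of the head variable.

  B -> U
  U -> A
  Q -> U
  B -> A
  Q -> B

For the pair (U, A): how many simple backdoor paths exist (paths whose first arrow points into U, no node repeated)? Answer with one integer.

2

A backdoor path from U to A is any simple undirected path whose first edge points into U (i.e. leaves U via a parent).
Parents of U: {B, Q}.
Enumerating:
  P1: U <- Q -> B -> A
  P2: U <- B -> A
That exhausts the simple backdoor paths. Count: 2.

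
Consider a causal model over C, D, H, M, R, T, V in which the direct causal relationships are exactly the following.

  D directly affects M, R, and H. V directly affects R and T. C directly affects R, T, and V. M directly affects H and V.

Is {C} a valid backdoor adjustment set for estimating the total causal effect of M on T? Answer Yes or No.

Backdoor paths from M to T (paths whose first edge points into M):
  P1: M <- D -> R <- C -> V -> T
  P2: M <- D -> R <- C -> T
  P3: M <- D -> R <- V <- C -> T
  P4: M <- D -> R <- V -> T
Condition 1 (no descendant of M in the set): holds — descendants of M are {H, R, T, V}; none are in {C}.
Condition 2 (every backdoor path blocked by {C}):
  P1: blocked at collider R (neither it nor any descendant is in the conditioning set).
  P2: blocked at collider R (neither it nor any descendant is in the conditioning set).
  P3: blocked at collider R (neither it nor any descendant is in the conditioning set).
  P4: blocked at collider R (neither it nor any descendant is in the conditioning set).
{C} satisfies the backdoor criterion.

Yes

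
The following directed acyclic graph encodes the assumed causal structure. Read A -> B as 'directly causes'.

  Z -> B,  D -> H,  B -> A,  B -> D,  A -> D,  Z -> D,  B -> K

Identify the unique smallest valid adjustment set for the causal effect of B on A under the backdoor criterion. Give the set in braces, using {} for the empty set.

Variables eligible for adjustment (non-descendants of B, excluding B and A): {Z}.
Backdoor paths from B to A:
  P1: B <- Z -> D <- A
Each backdoor path contains an unconditioned collider, so every path is already blocked with the empty conditioning set:
  P1: blocked at collider D (neither it nor any descendant is in the conditioning set).
The empty set is therefore the unique smallest valid set.

{}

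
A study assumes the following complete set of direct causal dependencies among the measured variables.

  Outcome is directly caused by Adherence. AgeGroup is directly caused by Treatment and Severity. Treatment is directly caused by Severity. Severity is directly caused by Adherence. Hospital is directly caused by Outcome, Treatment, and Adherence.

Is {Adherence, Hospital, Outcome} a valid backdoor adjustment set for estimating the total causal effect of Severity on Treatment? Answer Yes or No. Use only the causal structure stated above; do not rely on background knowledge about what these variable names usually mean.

Backdoor paths from Severity to Treatment (paths whose first edge points into Severity):
  P1: Severity <- Adherence -> Outcome -> Hospital <- Treatment
  P2: Severity <- Adherence -> Hospital <- Treatment
Condition 1 (no descendant of Severity in the set): FAILS — Hospital is a descendant of Severity.
Condition 2 (every backdoor path blocked by {Adherence, Hospital, Outcome}):
  P1: blocked at fork node Adherence ∈ conditioning set.
  P2: blocked at fork node Adherence ∈ conditioning set.
{Adherence, Hospital, Outcome} does not satisfy the backdoor criterion.

No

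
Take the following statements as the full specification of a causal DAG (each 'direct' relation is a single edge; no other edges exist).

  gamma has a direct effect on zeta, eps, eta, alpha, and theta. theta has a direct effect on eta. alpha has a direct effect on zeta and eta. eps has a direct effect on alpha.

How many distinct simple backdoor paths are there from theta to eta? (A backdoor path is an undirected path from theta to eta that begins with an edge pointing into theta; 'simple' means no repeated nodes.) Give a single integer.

4

A backdoor path from theta to eta is any simple undirected path whose first edge points into theta (i.e. leaves theta via a parent).
Parents of theta: {gamma}.
Enumerating:
  P1: theta <- gamma -> eps -> alpha -> eta
  P2: theta <- gamma -> alpha -> eta
  P3: theta <- gamma -> eta
  P4: theta <- gamma -> zeta <- alpha -> eta
That exhausts the simple backdoor paths. Count: 4.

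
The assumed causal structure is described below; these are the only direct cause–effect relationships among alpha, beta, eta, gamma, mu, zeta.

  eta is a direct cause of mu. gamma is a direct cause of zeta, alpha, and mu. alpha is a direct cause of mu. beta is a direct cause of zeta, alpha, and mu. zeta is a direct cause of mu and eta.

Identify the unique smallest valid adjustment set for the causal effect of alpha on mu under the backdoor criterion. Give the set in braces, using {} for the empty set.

{beta, gamma}

Variables eligible for adjustment (non-descendants of alpha, excluding alpha and mu): {beta, eta, gamma, zeta}.
Backdoor paths from alpha to mu:
  P1: alpha <- gamma -> zeta <- beta -> mu
  P2: alpha <- gamma -> zeta -> eta -> mu
  P3: alpha <- gamma -> zeta -> mu
  P4: alpha <- gamma -> mu
  P5: alpha <- beta -> zeta <- gamma -> mu
  P6: alpha <- beta -> zeta -> eta -> mu
  P7: alpha <- beta -> zeta -> mu
  P8: alpha <- beta -> mu
The empty set is not sufficient: P2 (alpha <- gamma -> zeta -> eta -> mu) has no collider blocking it and no conditioned non-collider, so it is open.
Try {beta, gamma}:
  P1: blocked at fork node gamma ∈ conditioning set.
  P2: blocked at fork node gamma ∈ conditioning set.
  P3: blocked at fork node gamma ∈ conditioning set.
  P4: blocked at fork node gamma ∈ conditioning set.
  P5: blocked at fork node beta ∈ conditioning set.
  P6: blocked at fork node beta ∈ conditioning set.
  P7: blocked at fork node beta ∈ conditioning set.
  P8: blocked at fork node beta ∈ conditioning set.
{beta, gamma} contains no descendant of alpha and blocks every backdoor path.
Every element of {beta, gamma} is needed (dropping beta leaves P6 open; dropping gamma leaves P2 open), so no proper subset is valid.
Among all size-2 subsets of the eligible variables, only {beta, gamma} blocks every backdoor path, so it is the unique smallest valid adjustment set.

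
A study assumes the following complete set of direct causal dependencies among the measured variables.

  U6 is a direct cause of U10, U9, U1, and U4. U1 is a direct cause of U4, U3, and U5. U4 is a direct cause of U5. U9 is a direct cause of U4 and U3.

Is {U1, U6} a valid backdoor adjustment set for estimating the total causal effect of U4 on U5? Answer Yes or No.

Backdoor paths from U4 to U5 (paths whose first edge points into U4):
  P1: U4 <- U6 -> U1 -> U5
  P2: U4 <- U6 -> U9 -> U3 <- U1 -> U5
  P3: U4 <- U1 -> U5
  P4: U4 <- U9 <- U6 -> U1 -> U5
  P5: U4 <- U9 -> U3 <- U1 -> U5
Condition 1 (no descendant of U4 in the set): holds — descendants of U4 are {U5}; none are in {U1, U6}.
Condition 2 (every backdoor path blocked by {U1, U6}):
  P1: blocked at fork node U6 ∈ conditioning set.
  P2: blocked at fork node U6 ∈ conditioning set.
  P3: blocked at fork node U1 ∈ conditioning set.
  P4: blocked at fork node U6 ∈ conditioning set.
  P5: blocked at collider U3 (neither it nor any descendant is in the conditioning set).
{U1, U6} satisfies the backdoor criterion.

Yes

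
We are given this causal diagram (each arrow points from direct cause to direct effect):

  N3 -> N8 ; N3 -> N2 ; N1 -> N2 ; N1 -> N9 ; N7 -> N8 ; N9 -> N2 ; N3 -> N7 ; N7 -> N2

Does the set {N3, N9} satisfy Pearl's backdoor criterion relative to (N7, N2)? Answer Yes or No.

Backdoor paths from N7 to N2 (paths whose first edge points into N7):
  P1: N7 <- N3 -> N2
Condition 1 (no descendant of N7 in the set): holds — descendants of N7 are {N2, N8}; none are in {N3, N9}.
Condition 2 (every backdoor path blocked by {N3, N9}):
  P1: blocked at fork node N3 ∈ conditioning set.
{N3, N9} satisfies the backdoor criterion.

Yes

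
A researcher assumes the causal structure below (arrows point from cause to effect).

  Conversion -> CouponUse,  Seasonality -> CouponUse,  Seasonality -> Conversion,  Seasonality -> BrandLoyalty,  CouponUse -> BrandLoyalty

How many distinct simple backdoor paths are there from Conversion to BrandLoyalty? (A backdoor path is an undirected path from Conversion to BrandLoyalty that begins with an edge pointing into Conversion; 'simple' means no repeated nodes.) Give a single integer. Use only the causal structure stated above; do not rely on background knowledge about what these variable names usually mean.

2

A backdoor path from Conversion to BrandLoyalty is any simple undirected path whose first edge points into Conversion (i.e. leaves Conversion via a parent).
Parents of Conversion: {Seasonality}.
Enumerating:
  P1: Conversion <- Seasonality -> CouponUse -> BrandLoyalty
  P2: Conversion <- Seasonality -> BrandLoyalty
That exhausts the simple backdoor paths. Count: 2.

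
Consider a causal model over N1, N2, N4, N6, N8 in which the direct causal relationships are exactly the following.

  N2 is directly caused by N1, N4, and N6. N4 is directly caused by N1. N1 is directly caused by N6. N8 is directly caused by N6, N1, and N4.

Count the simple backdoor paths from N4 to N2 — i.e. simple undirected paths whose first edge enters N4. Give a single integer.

A backdoor path from N4 to N2 is any simple undirected path whose first edge points into N4 (i.e. leaves N4 via a parent).
Parents of N4: {N1}.
Enumerating:
  P1: N4 <- N1 <- N6 -> N2
  P2: N4 <- N1 -> N8 <- N6 -> N2
  P3: N4 <- N1 -> N2
That exhausts the simple backdoor paths. Count: 3.

3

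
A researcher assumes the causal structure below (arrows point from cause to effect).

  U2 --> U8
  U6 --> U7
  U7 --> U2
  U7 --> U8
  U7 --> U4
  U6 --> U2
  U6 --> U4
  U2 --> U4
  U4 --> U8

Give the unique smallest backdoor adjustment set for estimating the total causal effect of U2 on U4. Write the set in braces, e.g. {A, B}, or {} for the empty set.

{U6, U7}

Variables eligible for adjustment (non-descendants of U2, excluding U2 and U4): {U6, U7}.
Backdoor paths from U2 to U4:
  P1: U2 <- U6 -> U7 -> U4
  P2: U2 <- U6 -> U7 -> U8 <- U4
  P3: U2 <- U6 -> U4
  P4: U2 <- U7 <- U6 -> U4
  P5: U2 <- U7 -> U4
  P6: U2 <- U7 -> U8 <- U4
The empty set is not sufficient: P1 (U2 <- U6 -> U7 -> U4) has no collider blocking it and no conditioned non-collider, so it is open.
Try {U6, U7}:
  P1: blocked at fork node U6 ∈ conditioning set.
  P2: blocked at fork node U6 ∈ conditioning set.
  P3: blocked at fork node U6 ∈ conditioning set.
  P4: blocked at chain node U7 ∈ conditioning set.
  P5: blocked at fork node U7 ∈ conditioning set.
  P6: blocked at fork node U7 ∈ conditioning set.
{U6, U7} contains no descendant of U2 and blocks every backdoor path.
Every element of {U6, U7} is needed (dropping U6 leaves P3 open; dropping U7 leaves P5 open), so no proper subset is valid.
Among all size-2 subsets of the eligible variables, only {U6, U7} blocks every backdoor path, so it is the unique smallest valid adjustment set.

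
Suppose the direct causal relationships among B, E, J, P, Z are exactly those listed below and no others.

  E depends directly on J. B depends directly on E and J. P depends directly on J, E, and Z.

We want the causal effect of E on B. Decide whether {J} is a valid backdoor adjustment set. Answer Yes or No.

Backdoor paths from E to B (paths whose first edge points into E):
  P1: E <- J -> B
Condition 1 (no descendant of E in the set): holds — descendants of E are {B, P}; none are in {J}.
Condition 2 (every backdoor path blocked by {J}):
  P1: blocked at fork node J ∈ conditioning set.
{J} satisfies the backdoor criterion.

Yes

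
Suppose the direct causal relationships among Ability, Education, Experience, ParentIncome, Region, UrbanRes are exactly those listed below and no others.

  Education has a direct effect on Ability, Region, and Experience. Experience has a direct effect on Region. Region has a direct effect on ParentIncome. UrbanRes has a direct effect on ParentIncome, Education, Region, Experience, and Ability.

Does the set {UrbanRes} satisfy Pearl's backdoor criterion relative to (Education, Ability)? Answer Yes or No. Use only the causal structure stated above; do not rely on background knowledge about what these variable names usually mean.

Backdoor paths from Education to Ability (paths whose first edge points into Education):
  P1: Education <- UrbanRes -> Ability
Condition 1 (no descendant of Education in the set): holds — descendants of Education are {Ability, Experience, ParentIncome, Region}; none are in {UrbanRes}.
Condition 2 (every backdoor path blocked by {UrbanRes}):
  P1: blocked at fork node UrbanRes ∈ conditioning set.
{UrbanRes} satisfies the backdoor criterion.

Yes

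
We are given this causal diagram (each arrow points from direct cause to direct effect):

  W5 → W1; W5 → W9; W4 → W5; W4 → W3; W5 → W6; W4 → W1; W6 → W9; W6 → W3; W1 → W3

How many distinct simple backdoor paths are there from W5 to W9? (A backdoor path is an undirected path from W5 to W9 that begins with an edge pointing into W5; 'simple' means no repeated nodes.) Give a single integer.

A backdoor path from W5 to W9 is any simple undirected path whose first edge points into W5 (i.e. leaves W5 via a parent).
Parents of W5: {W4}.
Enumerating:
  P1: W5 <- W4 -> W1 -> W3 <- W6 -> W9
  P2: W5 <- W4 -> W3 <- W6 -> W9
That exhausts the simple backdoor paths. Count: 2.

2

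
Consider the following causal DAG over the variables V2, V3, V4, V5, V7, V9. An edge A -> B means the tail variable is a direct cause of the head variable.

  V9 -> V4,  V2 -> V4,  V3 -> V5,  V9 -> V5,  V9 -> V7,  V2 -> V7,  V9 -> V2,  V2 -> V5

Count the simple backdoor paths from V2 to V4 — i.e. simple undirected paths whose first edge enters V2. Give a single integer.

A backdoor path from V2 to V4 is any simple undirected path whose first edge points into V2 (i.e. leaves V2 via a parent).
Parents of V2: {V9}.
Enumerating:
  P1: V2 <- V9 -> V4
That exhausts the simple backdoor paths. Count: 1.

1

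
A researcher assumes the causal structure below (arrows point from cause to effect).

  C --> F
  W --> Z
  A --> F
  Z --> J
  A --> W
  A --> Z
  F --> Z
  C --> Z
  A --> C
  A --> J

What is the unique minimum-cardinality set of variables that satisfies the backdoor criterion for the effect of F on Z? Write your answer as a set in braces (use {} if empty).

{A, C}

Variables eligible for adjustment (non-descendants of F, excluding F and Z): {A, C, W}.
Backdoor paths from F to Z:
  P1: F <- A -> C -> Z
  P2: F <- A -> W -> Z
  P3: F <- A -> Z
  P4: F <- A -> J <- Z
  P5: F <- C <- A -> W -> Z
  P6: F <- C <- A -> Z
  P7: F <- C <- A -> J <- Z
  P8: F <- C -> Z
The empty set is not sufficient: P1 (F <- A -> C -> Z) has no collider blocking it and no conditioned non-collider, so it is open.
Try {A, C}:
  P1: blocked at fork node A ∈ conditioning set.
  P2: blocked at fork node A ∈ conditioning set.
  P3: blocked at fork node A ∈ conditioning set.
  P4: blocked at fork node A ∈ conditioning set.
  P5: blocked at chain node C ∈ conditioning set.
  P6: blocked at chain node C ∈ conditioning set.
  P7: blocked at chain node C ∈ conditioning set.
  P8: blocked at fork node C ∈ conditioning set.
{A, C} contains no descendant of F and blocks every backdoor path.
Every element of {A, C} is needed (dropping A leaves P2 open; dropping C leaves P8 open), so no proper subset is valid.
Among all size-2 subsets of the eligible variables, only {A, C} blocks every backdoor path, so it is the unique smallest valid adjustment set.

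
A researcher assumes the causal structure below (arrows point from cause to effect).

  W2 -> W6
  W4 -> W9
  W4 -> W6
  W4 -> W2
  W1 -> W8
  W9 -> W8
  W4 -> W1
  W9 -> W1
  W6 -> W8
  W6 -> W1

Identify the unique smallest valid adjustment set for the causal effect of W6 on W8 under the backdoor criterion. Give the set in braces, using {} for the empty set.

Variables eligible for adjustment (non-descendants of W6, excluding W6 and W8): {W2, W4, W9}.
Backdoor paths from W6 to W8:
  P1: W6 <- W4 -> W9 -> W1 -> W8
  P2: W6 <- W4 -> W9 -> W8
  P3: W6 <- W4 -> W1 <- W9 -> W8
  P4: W6 <- W4 -> W1 -> W8
  P5: W6 <- W2 <- W4 -> W9 -> W1 -> W8
  P6: W6 <- W2 <- W4 -> W9 -> W8
  P7: W6 <- W2 <- W4 -> W1 <- W9 -> W8
  P8: W6 <- W2 <- W4 -> W1 -> W8
The empty set is not sufficient: P1 (W6 <- W4 -> W9 -> W1 -> W8) has no collider blocking it and no conditioned non-collider, so it is open.
Try {W4}:
  P1: blocked at fork node W4 ∈ conditioning set.
  P2: blocked at fork node W4 ∈ conditioning set.
  P3: blocked at fork node W4 ∈ conditioning set.
  P4: blocked at fork node W4 ∈ conditioning set.
  P5: blocked at fork node W4 ∈ conditioning set.
  P6: blocked at fork node W4 ∈ conditioning set.
  P7: blocked at fork node W4 ∈ conditioning set.
  P8: blocked at fork node W4 ∈ conditioning set.
{W4} contains no descendant of W6 and blocks every backdoor path.
No other singleton works — e.g. {W9} leaves P4 open — so {W4} is the unique smallest valid adjustment set.

{W4}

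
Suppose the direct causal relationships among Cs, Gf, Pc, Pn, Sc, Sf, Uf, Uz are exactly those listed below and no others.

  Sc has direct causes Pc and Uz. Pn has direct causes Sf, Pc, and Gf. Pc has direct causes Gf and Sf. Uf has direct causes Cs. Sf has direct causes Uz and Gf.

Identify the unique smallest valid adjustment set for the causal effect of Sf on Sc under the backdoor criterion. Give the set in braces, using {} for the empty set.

Variables eligible for adjustment (non-descendants of Sf, excluding Sf and Sc): {Cs, Gf, Uf, Uz}.
Backdoor paths from Sf to Sc:
  P1: Sf <- Gf -> Pc -> Sc
  P2: Sf <- Gf -> Pn <- Pc -> Sc
  P3: Sf <- Uz -> Sc
The empty set is not sufficient: P1 (Sf <- Gf -> Pc -> Sc) has no collider blocking it and no conditioned non-collider, so it is open.
Try {Gf, Uz}:
  P1: blocked at fork node Gf ∈ conditioning set.
  P2: blocked at fork node Gf ∈ conditioning set.
  P3: blocked at fork node Uz ∈ conditioning set.
{Gf, Uz} contains no descendant of Sf and blocks every backdoor path.
Every element of {Gf, Uz} is needed (dropping Gf leaves P1 open; dropping Uz leaves P3 open), so no proper subset is valid.
Among all size-2 subsets of the eligible variables, only {Gf, Uz} blocks every backdoor path, so it is the unique smallest valid adjustment set.

{Gf, Uz}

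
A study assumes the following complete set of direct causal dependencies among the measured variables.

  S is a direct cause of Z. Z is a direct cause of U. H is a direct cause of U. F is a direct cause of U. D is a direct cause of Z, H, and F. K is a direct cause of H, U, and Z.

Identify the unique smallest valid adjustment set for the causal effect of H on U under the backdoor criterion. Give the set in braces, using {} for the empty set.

{D, K}

Variables eligible for adjustment (non-descendants of H, excluding H and U): {D, F, K, S, Z}.
Backdoor paths from H to U:
  P1: H <- D -> F -> U
  P2: H <- D -> Z <- K -> U
  P3: H <- D -> Z -> U
  P4: H <- K -> Z <- D -> F -> U
  P5: H <- K -> Z -> U
  P6: H <- K -> U
The empty set is not sufficient: P1 (H <- D -> F -> U) has no collider blocking it and no conditioned non-collider, so it is open.
Try {D, K}:
  P1: blocked at fork node D ∈ conditioning set.
  P2: blocked at fork node D ∈ conditioning set.
  P3: blocked at fork node D ∈ conditioning set.
  P4: blocked at fork node K ∈ conditioning set.
  P5: blocked at fork node K ∈ conditioning set.
  P6: blocked at fork node K ∈ conditioning set.
{D, K} contains no descendant of H and blocks every backdoor path.
Every element of {D, K} is needed (dropping D leaves P1 open; dropping K leaves P5 open), so no proper subset is valid.
Among all size-2 subsets of the eligible variables, only {D, K} blocks every backdoor path, so it is the unique smallest valid adjustment set.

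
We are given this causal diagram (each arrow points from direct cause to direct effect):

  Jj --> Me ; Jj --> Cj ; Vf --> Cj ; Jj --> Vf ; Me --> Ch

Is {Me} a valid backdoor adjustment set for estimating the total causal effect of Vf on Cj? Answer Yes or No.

Backdoor paths from Vf to Cj (paths whose first edge points into Vf):
  P1: Vf <- Jj -> Cj
Condition 1 (no descendant of Vf in the set): holds — descendants of Vf are {Cj}; none are in {Me}.
Condition 2 (every backdoor path blocked by {Me}):
  P1: open — no interior node is in the conditioning set.
{Me} does not satisfy the backdoor criterion.

No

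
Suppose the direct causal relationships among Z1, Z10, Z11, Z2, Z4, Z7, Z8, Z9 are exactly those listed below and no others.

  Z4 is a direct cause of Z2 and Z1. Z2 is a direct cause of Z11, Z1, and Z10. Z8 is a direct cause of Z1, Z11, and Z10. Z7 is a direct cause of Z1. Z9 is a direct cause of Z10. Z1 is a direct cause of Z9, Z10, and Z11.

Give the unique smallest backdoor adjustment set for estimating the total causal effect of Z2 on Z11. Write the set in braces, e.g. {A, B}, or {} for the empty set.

{Z4}

Variables eligible for adjustment (non-descendants of Z2, excluding Z2 and Z11): {Z4, Z7, Z8}.
Backdoor paths from Z2 to Z11:
  P1: Z2 <- Z4 -> Z1 <- Z8 -> Z11
  P2: Z2 <- Z4 -> Z1 -> Z9 -> Z10 <- Z8 -> Z11
  P3: Z2 <- Z4 -> Z1 -> Z10 <- Z8 -> Z11
  P4: Z2 <- Z4 -> Z1 -> Z11
The empty set is not sufficient: P4 (Z2 <- Z4 -> Z1 -> Z11) has no collider blocking it and no conditioned non-collider, so it is open.
Try {Z4}:
  P1: blocked at fork node Z4 ∈ conditioning set.
  P2: blocked at fork node Z4 ∈ conditioning set.
  P3: blocked at fork node Z4 ∈ conditioning set.
  P4: blocked at fork node Z4 ∈ conditioning set.
{Z4} contains no descendant of Z2 and blocks every backdoor path.
No other singleton works — e.g. {Z7} leaves P4 open — so {Z4} is the unique smallest valid adjustment set.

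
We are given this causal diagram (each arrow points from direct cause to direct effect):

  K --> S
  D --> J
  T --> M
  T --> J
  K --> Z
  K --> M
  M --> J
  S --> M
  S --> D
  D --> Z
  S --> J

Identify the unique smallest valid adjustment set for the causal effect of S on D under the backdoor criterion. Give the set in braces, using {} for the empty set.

Variables eligible for adjustment (non-descendants of S, excluding S and D): {K, T}.
Backdoor paths from S to D:
  P1: S <- K -> M <- T -> J <- D
  P2: S <- K -> M -> J <- D
  P3: S <- K -> Z <- D
Each backdoor path contains an unconditioned collider, so every path is already blocked with the empty conditioning set:
  P1: blocked at collider M (neither it nor any descendant is in the conditioning set).
  P2: blocked at collider J (neither it nor any descendant is in the conditioning set).
  P3: blocked at collider Z (neither it nor any descendant is in the conditioning set).
The empty set is therefore the unique smallest valid set.

{}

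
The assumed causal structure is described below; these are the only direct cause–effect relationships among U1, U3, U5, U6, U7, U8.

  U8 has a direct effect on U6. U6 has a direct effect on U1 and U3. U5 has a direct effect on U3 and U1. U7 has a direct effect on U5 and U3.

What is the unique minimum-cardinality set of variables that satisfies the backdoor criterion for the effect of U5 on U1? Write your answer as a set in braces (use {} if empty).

Variables eligible for adjustment (non-descendants of U5, excluding U5 and U1): {U6, U7, U8}.
Backdoor paths from U5 to U1:
  P1: U5 <- U7 -> U3 <- U6 -> U1
Each backdoor path contains an unconditioned collider, so every path is already blocked with the empty conditioning set:
  P1: blocked at collider U3 (neither it nor any descendant is in the conditioning set).
The empty set is therefore the unique smallest valid set.

{}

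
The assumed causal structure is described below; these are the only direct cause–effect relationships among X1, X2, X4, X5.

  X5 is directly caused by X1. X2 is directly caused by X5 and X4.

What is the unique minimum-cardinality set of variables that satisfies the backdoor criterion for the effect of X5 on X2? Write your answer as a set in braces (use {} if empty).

Variables eligible for adjustment (non-descendants of X5, excluding X5 and X2): {X1, X4}.
Backdoor paths from X5 to X2:
  (none)
With no backdoor paths the empty set already satisfies the criterion, and it is trivially minimal.

{}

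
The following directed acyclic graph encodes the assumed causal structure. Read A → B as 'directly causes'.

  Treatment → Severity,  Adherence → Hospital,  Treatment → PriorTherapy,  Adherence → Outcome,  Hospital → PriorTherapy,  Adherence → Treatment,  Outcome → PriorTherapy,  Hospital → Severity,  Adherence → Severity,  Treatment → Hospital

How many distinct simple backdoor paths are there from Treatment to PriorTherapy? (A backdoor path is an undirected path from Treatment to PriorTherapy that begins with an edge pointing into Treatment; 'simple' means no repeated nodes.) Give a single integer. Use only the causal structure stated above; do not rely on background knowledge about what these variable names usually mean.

3

A backdoor path from Treatment to PriorTherapy is any simple undirected path whose first edge points into Treatment (i.e. leaves Treatment via a parent).
Parents of Treatment: {Adherence}.
Enumerating:
  P1: Treatment <- Adherence -> Outcome -> PriorTherapy
  P2: Treatment <- Adherence -> Hospital -> PriorTherapy
  P3: Treatment <- Adherence -> Severity <- Hospital -> PriorTherapy
That exhausts the simple backdoor paths. Count: 3.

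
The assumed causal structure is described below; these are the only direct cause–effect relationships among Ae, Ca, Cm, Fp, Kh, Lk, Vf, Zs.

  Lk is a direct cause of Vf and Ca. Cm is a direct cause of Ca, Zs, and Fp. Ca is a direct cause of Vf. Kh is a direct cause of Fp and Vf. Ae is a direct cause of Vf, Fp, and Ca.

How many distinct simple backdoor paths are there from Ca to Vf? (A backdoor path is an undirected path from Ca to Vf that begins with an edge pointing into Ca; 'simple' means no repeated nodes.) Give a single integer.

5

A backdoor path from Ca to Vf is any simple undirected path whose first edge points into Ca (i.e. leaves Ca via a parent).
Parents of Ca: {Ae, Cm, Lk}.
Enumerating:
  P1: Ca <- Lk -> Vf
  P2: Ca <- Ae -> Fp <- Kh -> Vf
  P3: Ca <- Ae -> Vf
  P4: Ca <- Cm -> Fp <- Ae -> Vf
  P5: Ca <- Cm -> Fp <- Kh -> Vf
That exhausts the simple backdoor paths. Count: 5.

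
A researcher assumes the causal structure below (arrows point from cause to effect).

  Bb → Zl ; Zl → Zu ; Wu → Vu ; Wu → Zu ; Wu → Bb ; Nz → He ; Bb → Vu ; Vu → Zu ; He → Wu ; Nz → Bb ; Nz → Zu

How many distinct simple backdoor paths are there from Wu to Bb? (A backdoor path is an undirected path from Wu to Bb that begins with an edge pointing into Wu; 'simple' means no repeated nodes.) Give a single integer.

A backdoor path from Wu to Bb is any simple undirected path whose first edge points into Wu (i.e. leaves Wu via a parent).
Parents of Wu: {He}.
Enumerating:
  P1: Wu <- He <- Nz -> Bb
  P2: Wu <- He <- Nz -> Zu <- Vu <- Bb
  P3: Wu <- He <- Nz -> Zu <- Zl <- Bb
That exhausts the simple backdoor paths. Count: 3.

3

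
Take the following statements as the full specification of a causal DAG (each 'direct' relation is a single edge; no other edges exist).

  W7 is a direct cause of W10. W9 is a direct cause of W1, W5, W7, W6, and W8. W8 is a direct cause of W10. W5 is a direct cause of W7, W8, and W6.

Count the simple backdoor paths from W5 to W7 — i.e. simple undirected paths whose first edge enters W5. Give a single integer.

A backdoor path from W5 to W7 is any simple undirected path whose first edge points into W5 (i.e. leaves W5 via a parent).
Parents of W5: {W9}.
Enumerating:
  P1: W5 <- W9 -> W8 -> W10 <- W7
  P2: W5 <- W9 -> W7
That exhausts the simple backdoor paths. Count: 2.

2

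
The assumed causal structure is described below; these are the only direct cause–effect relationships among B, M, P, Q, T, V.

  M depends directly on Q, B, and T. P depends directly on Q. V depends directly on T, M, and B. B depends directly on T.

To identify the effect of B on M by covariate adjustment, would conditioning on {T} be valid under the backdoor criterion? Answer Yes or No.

Backdoor paths from B to M (paths whose first edge points into B):
  P1: B <- T -> M
  P2: B <- T -> V <- M
Condition 1 (no descendant of B in the set): holds — descendants of B are {M, V}; none are in {T}.
Condition 2 (every backdoor path blocked by {T}):
  P1: blocked at fork node T ∈ conditioning set.
  P2: blocked at fork node T ∈ conditioning set.
{T} satisfies the backdoor criterion.

Yes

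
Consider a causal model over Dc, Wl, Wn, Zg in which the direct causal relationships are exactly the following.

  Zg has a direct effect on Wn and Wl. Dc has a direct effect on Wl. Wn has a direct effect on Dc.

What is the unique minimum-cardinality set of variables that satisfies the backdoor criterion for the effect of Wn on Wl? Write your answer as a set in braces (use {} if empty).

Variables eligible for adjustment (non-descendants of Wn, excluding Wn and Wl): {Zg}.
Backdoor paths from Wn to Wl:
  P1: Wn <- Zg -> Wl
The empty set is not sufficient: P1 (Wn <- Zg -> Wl) has no collider blocking it and no conditioned non-collider, so it is open.
Try {Zg}:
  P1: blocked at fork node Zg ∈ conditioning set.
{Zg} contains no descendant of Wn and blocks every backdoor path.
{Zg} is the unique smallest valid adjustment set.

{Zg}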